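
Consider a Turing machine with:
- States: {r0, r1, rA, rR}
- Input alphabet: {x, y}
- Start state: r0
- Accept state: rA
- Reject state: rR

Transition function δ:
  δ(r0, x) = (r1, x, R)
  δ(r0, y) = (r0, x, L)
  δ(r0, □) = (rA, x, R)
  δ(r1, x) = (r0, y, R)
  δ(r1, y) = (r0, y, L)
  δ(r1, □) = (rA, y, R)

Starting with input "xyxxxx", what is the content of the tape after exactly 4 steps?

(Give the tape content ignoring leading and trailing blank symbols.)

Execution trace:
Initial: [r0]xyxxxx
Step 1: δ(r0, x) = (r1, x, R) → x[r1]yxxxx
Step 2: δ(r1, y) = (r0, y, L) → [r0]xyxxxx
Step 3: δ(r0, x) = (r1, x, R) → x[r1]yxxxx
Step 4: δ(r1, y) = (r0, y, L) → [r0]xyxxxx

After 4 steps, the tape (ignoring leading/trailing blanks) is: xyxxxx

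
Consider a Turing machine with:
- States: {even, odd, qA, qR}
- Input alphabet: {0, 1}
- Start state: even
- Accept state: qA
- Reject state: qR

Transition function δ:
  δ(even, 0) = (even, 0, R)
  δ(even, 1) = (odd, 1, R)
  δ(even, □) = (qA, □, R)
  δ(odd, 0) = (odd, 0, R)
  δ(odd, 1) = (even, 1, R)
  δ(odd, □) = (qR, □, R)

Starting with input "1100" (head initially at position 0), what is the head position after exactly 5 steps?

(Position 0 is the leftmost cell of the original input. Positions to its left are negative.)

Execution trace (head position shown):
Step 0: [even]1100  (head at position 0)
Step 1: move right → 1[odd]100  (head at position 1)
Step 2: move right → 11[even]00  (head at position 2)
Step 3: move right → 110[even]0  (head at position 3)
Step 4: move right → 1100[even]□  (head at position 4)
Step 5: move right → 1100□[qA]□  (head at position 5)

After 5 steps, the head is at position 5.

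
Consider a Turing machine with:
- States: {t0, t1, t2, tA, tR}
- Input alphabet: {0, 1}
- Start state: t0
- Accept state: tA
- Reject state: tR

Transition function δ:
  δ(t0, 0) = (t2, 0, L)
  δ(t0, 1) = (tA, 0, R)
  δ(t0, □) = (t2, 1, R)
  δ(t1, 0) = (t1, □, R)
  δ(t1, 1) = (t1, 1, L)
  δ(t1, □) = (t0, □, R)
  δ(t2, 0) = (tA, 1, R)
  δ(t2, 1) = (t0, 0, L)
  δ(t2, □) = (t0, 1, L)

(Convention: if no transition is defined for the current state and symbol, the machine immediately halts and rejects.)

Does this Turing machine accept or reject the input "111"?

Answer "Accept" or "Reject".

Execution trace:
Initial: [t0]111
Step 1: δ(t0, 1) = (tA, 0, R) → 0[tA]11

The machine reaches the accept state tA and halts.

Answer: Accept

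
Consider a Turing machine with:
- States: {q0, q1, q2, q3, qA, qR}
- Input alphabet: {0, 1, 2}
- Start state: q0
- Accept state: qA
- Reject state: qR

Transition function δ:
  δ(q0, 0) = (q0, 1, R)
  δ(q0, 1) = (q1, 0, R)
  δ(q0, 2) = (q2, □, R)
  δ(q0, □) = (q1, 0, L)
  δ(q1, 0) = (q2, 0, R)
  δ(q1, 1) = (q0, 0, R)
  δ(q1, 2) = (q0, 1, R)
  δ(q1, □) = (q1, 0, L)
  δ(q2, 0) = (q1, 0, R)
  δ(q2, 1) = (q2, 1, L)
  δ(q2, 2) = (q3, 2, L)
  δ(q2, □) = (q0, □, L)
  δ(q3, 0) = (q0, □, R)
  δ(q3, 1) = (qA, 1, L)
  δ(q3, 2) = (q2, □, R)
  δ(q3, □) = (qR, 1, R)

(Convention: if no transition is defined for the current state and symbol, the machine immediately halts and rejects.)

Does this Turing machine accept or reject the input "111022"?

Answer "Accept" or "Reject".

Execution trace:
Initial: [q0]111022
Step 1: δ(q0, 1) = (q1, 0, R) → 0[q1]11022
Step 2: δ(q1, 1) = (q0, 0, R) → 00[q0]1022
Step 3: δ(q0, 1) = (q1, 0, R) → 000[q1]022
Step 4: δ(q1, 0) = (q2, 0, R) → 0000[q2]22
Step 5: δ(q2, 2) = (q3, 2, L) → 000[q3]022
Step 6: δ(q3, 0) = (q0, □, R) → 000□[q0]22
Step 7: δ(q0, 2) = (q2, □, R) → 000□□[q2]2
Step 8: δ(q2, 2) = (q3, 2, L) → 000□[q3]□2
Step 9: δ(q3, □) = (qR, 1, R) → 000□1[qR]2

The machine reaches the reject state qR and halts.

Answer: Reject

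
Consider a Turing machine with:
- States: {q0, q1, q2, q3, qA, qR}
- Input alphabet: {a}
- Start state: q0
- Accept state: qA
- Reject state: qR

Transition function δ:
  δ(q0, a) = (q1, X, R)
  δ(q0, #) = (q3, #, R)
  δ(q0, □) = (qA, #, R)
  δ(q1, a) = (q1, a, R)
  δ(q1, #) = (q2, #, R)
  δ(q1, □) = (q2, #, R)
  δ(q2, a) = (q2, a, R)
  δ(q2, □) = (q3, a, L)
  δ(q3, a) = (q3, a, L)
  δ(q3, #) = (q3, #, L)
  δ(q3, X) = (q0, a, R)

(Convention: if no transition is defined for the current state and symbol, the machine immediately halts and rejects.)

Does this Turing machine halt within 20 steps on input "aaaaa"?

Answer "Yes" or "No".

Execution trace:
Initial: [q0]aaaaa
Step 1: δ(q0, a) = (q1, X, R) → X[q1]aaaa
Step 2: δ(q1, a) = (q1, a, R) → Xa[q1]aaa
Step 3: δ(q1, a) = (q1, a, R) → Xaa[q1]aa
Step 4: δ(q1, a) = (q1, a, R) → Xaaa[q1]a
Step 5: δ(q1, a) = (q1, a, R) → Xaaaa[q1]□
Step 6: δ(q1, □) = (q2, #, R) → Xaaaa#[q2]□
Step 7: δ(q2, □) = (q3, a, L) → Xaaaa[q3]#a
Step 8: δ(q3, #) = (q3, #, L) → Xaaa[q3]a#a
Step 9: δ(q3, a) = (q3, a, L) → Xaa[q3]aa#a
Step 10: δ(q3, a) = (q3, a, L) → Xa[q3]aaa#a
Step 11: δ(q3, a) = (q3, a, L) → X[q3]aaaa#a
Step 12: δ(q3, a) = (q3, a, L) → [q3]Xaaaa#a
Step 13: δ(q3, X) = (q0, a, R) → a[q0]aaaa#a
Step 14: δ(q0, a) = (q1, X, R) → aX[q1]aaa#a
Step 15: δ(q1, a) = (q1, a, R) → aXa[q1]aa#a
Step 16: δ(q1, a) = (q1, a, R) → aXaa[q1]a#a
Step 17: δ(q1, a) = (q1, a, R) → aXaaa[q1]#a
Step 18: δ(q1, #) = (q2, #, R) → aXaaa#[q2]a
Step 19: δ(q2, a) = (q2, a, R) → aXaaa#a[q2]□
Step 20: δ(q2, □) = (q3, a, L) → aXaaa#[q3]aa

The machine has not reached a halting state after 20 steps.
The machine did not halt within the 20-step bound.

Answer: No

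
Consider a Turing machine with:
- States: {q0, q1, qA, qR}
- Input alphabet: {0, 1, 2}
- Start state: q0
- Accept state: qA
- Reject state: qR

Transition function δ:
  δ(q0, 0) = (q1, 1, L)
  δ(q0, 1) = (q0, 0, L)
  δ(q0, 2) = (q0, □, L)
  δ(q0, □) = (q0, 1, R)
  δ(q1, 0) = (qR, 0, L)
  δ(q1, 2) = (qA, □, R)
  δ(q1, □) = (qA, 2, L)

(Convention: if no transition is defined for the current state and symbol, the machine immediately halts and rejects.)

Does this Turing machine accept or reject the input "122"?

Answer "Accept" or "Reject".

Execution trace:
Initial: [q0]122
Step 1: δ(q0, 1) = (q0, 0, L) → [q0]□022
Step 2: δ(q0, □) = (q0, 1, R) → 1[q0]022
Step 3: δ(q0, 0) = (q1, 1, L) → [q1]1122

No transition is defined for δ(q1, 1). By convention the machine halts and rejects.

Answer: Reject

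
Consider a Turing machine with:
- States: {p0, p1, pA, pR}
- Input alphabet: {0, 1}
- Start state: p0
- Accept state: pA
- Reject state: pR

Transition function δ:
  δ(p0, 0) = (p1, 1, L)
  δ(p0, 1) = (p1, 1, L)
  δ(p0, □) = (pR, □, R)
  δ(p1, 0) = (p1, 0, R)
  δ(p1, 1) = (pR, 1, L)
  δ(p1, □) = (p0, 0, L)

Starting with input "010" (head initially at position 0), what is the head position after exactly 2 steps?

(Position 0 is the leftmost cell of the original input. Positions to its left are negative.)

Execution trace (head position shown):
Step 0: [p0]010  (head at position 0)
Step 1: move left → [p1]□110  (head at position -1)
Step 2: move left → [p0]□0110  (head at position -2)

After 2 steps, the head is at position -2.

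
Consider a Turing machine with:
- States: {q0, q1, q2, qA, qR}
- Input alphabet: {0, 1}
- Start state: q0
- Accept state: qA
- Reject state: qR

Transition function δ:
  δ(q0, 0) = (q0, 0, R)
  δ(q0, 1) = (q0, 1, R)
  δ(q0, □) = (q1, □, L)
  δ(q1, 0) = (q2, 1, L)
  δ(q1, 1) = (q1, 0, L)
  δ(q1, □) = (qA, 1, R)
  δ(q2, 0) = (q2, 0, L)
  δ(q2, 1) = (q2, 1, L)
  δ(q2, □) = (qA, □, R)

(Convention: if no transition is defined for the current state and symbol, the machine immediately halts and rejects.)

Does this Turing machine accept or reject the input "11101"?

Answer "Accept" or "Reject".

Execution trace:
Initial: [q0]11101
Step 1: δ(q0, 1) = (q0, 1, R) → 1[q0]1101
Step 2: δ(q0, 1) = (q0, 1, R) → 11[q0]101
Step 3: δ(q0, 1) = (q0, 1, R) → 111[q0]01
Step 4: δ(q0, 0) = (q0, 0, R) → 1110[q0]1
Step 5: δ(q0, 1) = (q0, 1, R) → 11101[q0]□
Step 6: δ(q0, □) = (q1, □, L) → 1110[q1]1□
Step 7: δ(q1, 1) = (q1, 0, L) → 111[q1]00□
Step 8: δ(q1, 0) = (q2, 1, L) → 11[q2]110□
Step 9: δ(q2, 1) = (q2, 1, L) → 1[q2]1110□
Step 10: δ(q2, 1) = (q2, 1, L) → [q2]11110□
Step 11: δ(q2, 1) = (q2, 1, L) → [q2]□11110□
Step 12: δ(q2, □) = (qA, □, R) → □[qA]11110□

The machine reaches the accept state qA and halts.

Answer: Accept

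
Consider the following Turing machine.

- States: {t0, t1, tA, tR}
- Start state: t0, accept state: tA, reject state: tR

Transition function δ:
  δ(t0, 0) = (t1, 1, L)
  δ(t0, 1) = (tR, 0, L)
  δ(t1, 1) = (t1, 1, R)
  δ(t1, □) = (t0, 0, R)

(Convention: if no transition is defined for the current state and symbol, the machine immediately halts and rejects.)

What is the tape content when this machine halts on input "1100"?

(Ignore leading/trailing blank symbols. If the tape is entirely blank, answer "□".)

Execution trace:
Initial: [t0]1100
Step 1: δ(t0, 1) = (tR, 0, L) → [tR]□0100

The machine reaches the reject state tR and halts.

Final tape (ignoring leading/trailing blanks): 0100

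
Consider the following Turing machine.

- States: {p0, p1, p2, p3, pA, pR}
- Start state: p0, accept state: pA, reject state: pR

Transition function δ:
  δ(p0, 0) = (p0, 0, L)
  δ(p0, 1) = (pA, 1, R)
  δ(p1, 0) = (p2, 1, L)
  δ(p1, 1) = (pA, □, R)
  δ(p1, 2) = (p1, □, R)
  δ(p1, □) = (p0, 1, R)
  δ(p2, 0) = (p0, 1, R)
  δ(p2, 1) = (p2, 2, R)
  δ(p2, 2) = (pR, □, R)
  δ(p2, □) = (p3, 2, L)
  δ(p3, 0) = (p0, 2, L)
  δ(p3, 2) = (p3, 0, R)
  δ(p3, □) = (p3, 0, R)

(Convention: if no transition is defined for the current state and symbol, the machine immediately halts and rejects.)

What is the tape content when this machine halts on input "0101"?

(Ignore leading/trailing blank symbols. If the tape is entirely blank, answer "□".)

Execution trace:
Initial: [p0]0101
Step 1: δ(p0, 0) = (p0, 0, L) → [p0]□0101

No transition is defined for δ(p0, □). By convention the machine halts and rejects.

Final tape (ignoring leading/trailing blanks): 0101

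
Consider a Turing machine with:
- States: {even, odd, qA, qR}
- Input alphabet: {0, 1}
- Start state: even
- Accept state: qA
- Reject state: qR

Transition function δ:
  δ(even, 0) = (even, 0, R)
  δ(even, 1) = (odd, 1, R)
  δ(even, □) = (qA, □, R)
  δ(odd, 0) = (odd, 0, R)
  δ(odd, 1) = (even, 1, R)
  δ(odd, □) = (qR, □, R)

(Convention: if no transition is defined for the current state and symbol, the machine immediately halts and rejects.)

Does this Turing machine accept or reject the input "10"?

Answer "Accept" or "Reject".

Execution trace:
Initial: [even]10
Step 1: δ(even, 1) = (odd, 1, R) → 1[odd]0
Step 2: δ(odd, 0) = (odd, 0, R) → 10[odd]□
Step 3: δ(odd, □) = (qR, □, R) → 10□[qR]□

The machine reaches the reject state qR and halts.

Answer: Reject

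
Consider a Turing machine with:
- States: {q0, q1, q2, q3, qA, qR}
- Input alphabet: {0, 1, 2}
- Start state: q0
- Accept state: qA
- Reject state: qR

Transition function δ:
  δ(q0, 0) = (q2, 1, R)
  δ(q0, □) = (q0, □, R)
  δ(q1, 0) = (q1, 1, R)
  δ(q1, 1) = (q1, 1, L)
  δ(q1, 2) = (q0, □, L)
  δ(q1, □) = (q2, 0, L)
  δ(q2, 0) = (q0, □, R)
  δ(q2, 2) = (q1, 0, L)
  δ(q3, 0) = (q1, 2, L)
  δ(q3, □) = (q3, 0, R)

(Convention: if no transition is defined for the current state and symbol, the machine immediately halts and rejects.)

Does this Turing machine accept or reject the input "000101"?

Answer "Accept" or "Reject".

Execution trace:
Initial: [q0]000101
Step 1: δ(q0, 0) = (q2, 1, R) → 1[q2]00101
Step 2: δ(q2, 0) = (q0, □, R) → 1□[q0]0101
Step 3: δ(q0, 0) = (q2, 1, R) → 1□1[q2]101

No transition is defined for δ(q2, 1). By convention the machine halts and rejects.

Answer: Reject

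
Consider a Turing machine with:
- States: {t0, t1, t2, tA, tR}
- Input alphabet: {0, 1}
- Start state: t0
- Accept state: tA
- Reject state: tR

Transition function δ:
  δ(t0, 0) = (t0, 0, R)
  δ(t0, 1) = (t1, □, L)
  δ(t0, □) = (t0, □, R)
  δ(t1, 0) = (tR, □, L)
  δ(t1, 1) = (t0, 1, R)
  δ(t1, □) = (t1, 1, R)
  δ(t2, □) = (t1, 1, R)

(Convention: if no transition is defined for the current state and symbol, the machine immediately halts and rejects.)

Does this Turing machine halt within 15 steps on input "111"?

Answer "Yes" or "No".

Execution trace:
Initial: [t0]111
Step 1: δ(t0, 1) = (t1, □, L) → [t1]□□11
Step 2: δ(t1, □) = (t1, 1, R) → 1[t1]□11
Step 3: δ(t1, □) = (t1, 1, R) → 11[t1]11
Step 4: δ(t1, 1) = (t0, 1, R) → 111[t0]1
Step 5: δ(t0, 1) = (t1, □, L) → 11[t1]1□
Step 6: δ(t1, 1) = (t0, 1, R) → 111[t0]□
Step 7: δ(t0, □) = (t0, □, R) → 111□[t0]□
Step 8: δ(t0, □) = (t0, □, R) → 111□□[t0]□
Step 9: δ(t0, □) = (t0, □, R) → 111□□□[t0]□
Step 10: δ(t0, □) = (t0, □, R) → 111□□□□[t0]□
Step 11: δ(t0, □) = (t0, □, R) → 111□□□□□[t0]□
Step 12: δ(t0, □) = (t0, □, R) → 111□□□□□□[t0]□
Step 13: δ(t0, □) = (t0, □, R) → 111□□□□□□□[t0]□
Step 14: δ(t0, □) = (t0, □, R) → 111□□□□□□□□[t0]□
Step 15: δ(t0, □) = (t0, □, R) → 111□□□□□□□□□[t0]□

The machine has not reached a halting state after 15 steps.
The machine did not halt within the 15-step bound.

Answer: No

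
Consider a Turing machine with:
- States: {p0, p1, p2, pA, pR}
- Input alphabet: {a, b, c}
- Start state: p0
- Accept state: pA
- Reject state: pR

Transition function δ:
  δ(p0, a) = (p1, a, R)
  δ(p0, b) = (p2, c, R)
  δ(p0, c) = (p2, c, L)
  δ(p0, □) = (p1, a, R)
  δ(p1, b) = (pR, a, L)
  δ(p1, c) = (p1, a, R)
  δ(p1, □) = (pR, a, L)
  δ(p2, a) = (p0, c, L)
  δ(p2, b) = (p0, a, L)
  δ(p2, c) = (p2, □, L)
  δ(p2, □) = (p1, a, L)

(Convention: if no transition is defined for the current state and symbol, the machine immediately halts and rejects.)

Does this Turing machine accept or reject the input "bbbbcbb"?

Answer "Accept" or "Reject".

Execution trace:
Initial: [p0]bbbbcbb
Step 1: δ(p0, b) = (p2, c, R) → c[p2]bbbcbb
Step 2: δ(p2, b) = (p0, a, L) → [p0]cabbcbb
Step 3: δ(p0, c) = (p2, c, L) → [p2]□cabbcbb
Step 4: δ(p2, □) = (p1, a, L) → [p1]□acabbcbb
Step 5: δ(p1, □) = (pR, a, L) → [pR]□aacabbcbb

The machine reaches the reject state pR and halts.

Answer: Reject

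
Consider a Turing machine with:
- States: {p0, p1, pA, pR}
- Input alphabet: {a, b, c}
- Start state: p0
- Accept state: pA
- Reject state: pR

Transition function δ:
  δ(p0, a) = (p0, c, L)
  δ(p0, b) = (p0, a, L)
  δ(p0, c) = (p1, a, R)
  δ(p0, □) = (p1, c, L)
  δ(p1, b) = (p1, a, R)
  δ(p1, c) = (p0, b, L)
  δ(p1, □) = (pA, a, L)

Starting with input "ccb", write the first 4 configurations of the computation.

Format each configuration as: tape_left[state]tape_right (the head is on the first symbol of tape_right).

Transitions applied:
Step 1: δ(p0, c) = (p1, a, R)
Step 2: δ(p1, c) = (p0, b, L)
Step 3: δ(p0, a) = (p0, c, L)

The first 4 configurations are:
[p0]ccb ⊢ a[p1]cb ⊢ [p0]abb ⊢ [p0]□cbb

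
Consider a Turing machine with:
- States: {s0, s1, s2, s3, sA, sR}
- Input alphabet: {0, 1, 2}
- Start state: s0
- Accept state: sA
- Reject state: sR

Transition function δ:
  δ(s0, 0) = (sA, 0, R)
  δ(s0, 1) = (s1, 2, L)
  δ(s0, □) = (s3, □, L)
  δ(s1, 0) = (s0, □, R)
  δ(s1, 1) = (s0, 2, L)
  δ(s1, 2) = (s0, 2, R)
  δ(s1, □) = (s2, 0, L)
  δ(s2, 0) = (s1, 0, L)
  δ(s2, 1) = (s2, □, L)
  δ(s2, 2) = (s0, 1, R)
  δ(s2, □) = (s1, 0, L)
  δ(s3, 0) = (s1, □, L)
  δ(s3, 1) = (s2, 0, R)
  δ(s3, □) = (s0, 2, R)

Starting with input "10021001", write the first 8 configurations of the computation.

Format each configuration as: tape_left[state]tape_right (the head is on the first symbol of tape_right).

Transitions applied:
Step 1: δ(s0, 1) = (s1, 2, L)
Step 2: δ(s1, □) = (s2, 0, L)
Step 3: δ(s2, □) = (s1, 0, L)
Step 4: δ(s1, □) = (s2, 0, L)
Step 5: δ(s2, □) = (s1, 0, L)
Step 6: δ(s1, □) = (s2, 0, L)
Step 7: δ(s2, □) = (s1, 0, L)

The first 8 configurations are:
[s0]10021001 ⊢ [s1]□20021001 ⊢ [s2]□020021001 ⊢ [s1]□0020021001 ⊢ [s2]□00020021001 ⊢ [s1]□000020021001 ⊢ [s2]□0000020021001 ⊢ [s1]□00000020021001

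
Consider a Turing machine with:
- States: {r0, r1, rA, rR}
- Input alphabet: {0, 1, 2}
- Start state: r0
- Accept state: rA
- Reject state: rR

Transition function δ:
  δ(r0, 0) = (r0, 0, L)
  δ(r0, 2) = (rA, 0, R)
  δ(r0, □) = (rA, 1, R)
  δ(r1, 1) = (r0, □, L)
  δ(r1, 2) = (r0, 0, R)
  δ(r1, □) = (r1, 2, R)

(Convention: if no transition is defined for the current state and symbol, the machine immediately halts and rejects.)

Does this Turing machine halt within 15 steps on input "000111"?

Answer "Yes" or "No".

Execution trace:
Initial: [r0]000111
Step 1: δ(r0, 0) = (r0, 0, L) → [r0]□000111
Step 2: δ(r0, □) = (rA, 1, R) → 1[rA]000111

The machine reaches the accept state rA and halts.
The machine halted after 2 steps (within the 15-step bound).

Answer: Yes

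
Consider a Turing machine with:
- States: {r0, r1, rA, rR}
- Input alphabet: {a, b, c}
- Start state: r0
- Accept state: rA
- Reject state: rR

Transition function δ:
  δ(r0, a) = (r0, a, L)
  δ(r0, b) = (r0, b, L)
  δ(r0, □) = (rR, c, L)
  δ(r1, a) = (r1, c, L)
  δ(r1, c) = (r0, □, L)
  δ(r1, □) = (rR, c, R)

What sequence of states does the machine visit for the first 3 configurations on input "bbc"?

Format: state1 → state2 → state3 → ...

Execution trace:
Initial: [r0]bbc
Step 1: δ(r0, b) = (r0, b, L) → [r0]□bbc
Step 2: δ(r0, □) = (rR, c, L) → [rR]□cbbc

The machine reaches the reject state rR and halts.

State sequence: r0 → r0 → rR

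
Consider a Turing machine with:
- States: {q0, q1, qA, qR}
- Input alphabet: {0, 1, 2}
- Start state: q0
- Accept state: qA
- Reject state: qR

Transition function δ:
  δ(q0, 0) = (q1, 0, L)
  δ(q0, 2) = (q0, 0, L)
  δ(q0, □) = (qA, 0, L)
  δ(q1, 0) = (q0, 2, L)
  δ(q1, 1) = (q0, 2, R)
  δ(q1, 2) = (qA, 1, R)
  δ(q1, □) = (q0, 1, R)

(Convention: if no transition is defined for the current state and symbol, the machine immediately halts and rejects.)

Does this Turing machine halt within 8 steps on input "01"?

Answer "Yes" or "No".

Execution trace:
Initial: [q0]01
Step 1: δ(q0, 0) = (q1, 0, L) → [q1]□01
Step 2: δ(q1, □) = (q0, 1, R) → 1[q0]01
Step 3: δ(q0, 0) = (q1, 0, L) → [q1]101
Step 4: δ(q1, 1) = (q0, 2, R) → 2[q0]01
Step 5: δ(q0, 0) = (q1, 0, L) → [q1]201
Step 6: δ(q1, 2) = (qA, 1, R) → 1[qA]01

The machine reaches the accept state qA and halts.
The machine halted after 6 steps (within the 8-step bound).

Answer: Yes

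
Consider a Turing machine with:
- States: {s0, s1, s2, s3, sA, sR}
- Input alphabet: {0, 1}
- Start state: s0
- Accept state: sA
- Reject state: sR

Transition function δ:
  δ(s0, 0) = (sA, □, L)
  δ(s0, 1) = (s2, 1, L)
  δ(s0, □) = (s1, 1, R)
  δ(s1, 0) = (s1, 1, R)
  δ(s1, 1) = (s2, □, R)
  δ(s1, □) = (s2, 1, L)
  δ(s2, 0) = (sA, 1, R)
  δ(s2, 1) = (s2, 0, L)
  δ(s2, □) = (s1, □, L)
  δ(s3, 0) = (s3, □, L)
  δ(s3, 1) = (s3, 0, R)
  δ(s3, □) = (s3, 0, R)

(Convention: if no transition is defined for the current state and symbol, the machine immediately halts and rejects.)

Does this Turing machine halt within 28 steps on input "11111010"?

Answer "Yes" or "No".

Execution trace:
Initial: [s0]11111010
Step 1: δ(s0, 1) = (s2, 1, L) → [s2]□11111010
Step 2: δ(s2, □) = (s1, □, L) → [s1]□□11111010
Step 3: δ(s1, □) = (s2, 1, L) → [s2]□1□11111010
Step 4: δ(s2, □) = (s1, □, L) → [s1]□□1□11111010
Step 5: δ(s1, □) = (s2, 1, L) → [s2]□1□1□11111010
Step 6: δ(s2, □) = (s1, □, L) → [s1]□□1□1□11111010
Step 7: δ(s1, □) = (s2, 1, L) → [s2]□1□1□1□11111010
Step 8: δ(s2, □) = (s1, □, L) → [s1]□□1□1□1□11111010
Step 9: δ(s1, □) = (s2, 1, L) → [s2]□1□1□1□1□11111010
Step 10: δ(s2, □) = (s1, □, L) → [s1]□□1□1□1□1□11111010
Step 11: δ(s1, □) = (s2, 1, L) → [s2]□1□1□1□1□1□11111010
Step 12: δ(s2, □) = (s1, □, L) → [s1]□□1□1□1□1□1□11111010
Step 13: δ(s1, □) = (s2, 1, L) → [s2]□1□1□1□1□1□1□11111010
Step 14: δ(s2, □) = (s1, □, L) → [s1]□□1□1□1□1□1□1□11111010
Step 15: δ(s1, □) = (s2, 1, L) → [s2]□1□1□1□1□1□1□1□11111010
Step 16: δ(s2, □) = (s1, □, L) → [s1]□□1□1□1□1□1□1□1□11111010
Step 17: δ(s1, □) = (s2, 1, L) → [s2]□1□1□1□1□1□1□1□1□11111010
Step 18: δ(s2, □) = (s1, □, L) → [s1]□□1□1□1□1□1□1□1□1□11111010
Step 19: δ(s1, □) = (s2, 1, L) → [s2]□1□1□1□1□1□1□1□1□1□11111010
Step 20: δ(s2, □) = (s1, □, L) → [s1]□□1□1□1□1□1□1□1□1□1□11111010
Step 21: δ(s1, □) = (s2, 1, L) → [s2]□1□1□1□1□1□1□1□1□1□1□11111010
Step 22: δ(s2, □) = (s1, □, L) → [s1]□□1□1□1□1□1□1□1□1□1□1□11111010
Step 23: δ(s1, □) = (s2, 1, L) → [s2]□1□1□1□1□1□1□1□1□1□1□1□11111010
Step 24: δ(s2, □) = (s1, □, L) → [s1]□□1□1□1□1□1□1□1□1□1□1□1□11111010
Step 25: δ(s1, □) = (s2, 1, L) → [s2]□1□1□1□1□1□1□1□1□1□1□1□1□11111010
Step 26: δ(s2, □) = (s1, □, L) → [s1]□□1□1□1□1□1□1□1□1□1□1□1□1□11111010
Step 27: δ(s1, □) = (s2, 1, L) → [s2]□1□1□1□1□1□1□1□1□1□1□1□1□1□11111010
Step 28: δ(s2, □) = (s1, □, L) → [s1]□□1□1□1□1□1□1□1□1□1□1□1□1□1□11111010

The machine has not reached a halting state after 28 steps.
The machine did not halt within the 28-step bound.

Answer: No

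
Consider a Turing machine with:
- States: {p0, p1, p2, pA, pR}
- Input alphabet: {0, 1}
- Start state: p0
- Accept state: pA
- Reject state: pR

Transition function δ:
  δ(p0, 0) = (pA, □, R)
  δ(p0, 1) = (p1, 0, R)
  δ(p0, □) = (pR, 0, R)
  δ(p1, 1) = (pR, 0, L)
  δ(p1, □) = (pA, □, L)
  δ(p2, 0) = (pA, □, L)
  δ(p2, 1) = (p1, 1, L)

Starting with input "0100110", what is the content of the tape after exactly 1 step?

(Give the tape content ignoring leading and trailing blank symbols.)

Execution trace:
Initial: [p0]0100110
Step 1: δ(p0, 0) = (pA, □, R) → □[pA]100110

The machine reaches the accept state pA and halts.

After 1 step, the tape (ignoring leading/trailing blanks) is: 100110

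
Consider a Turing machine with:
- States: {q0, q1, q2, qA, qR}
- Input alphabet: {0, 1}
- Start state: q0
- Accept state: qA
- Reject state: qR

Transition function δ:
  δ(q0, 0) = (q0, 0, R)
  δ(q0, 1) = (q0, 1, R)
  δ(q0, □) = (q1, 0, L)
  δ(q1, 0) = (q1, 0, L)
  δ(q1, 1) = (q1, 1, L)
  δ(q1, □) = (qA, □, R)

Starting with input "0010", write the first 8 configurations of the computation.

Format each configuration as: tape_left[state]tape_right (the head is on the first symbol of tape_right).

Transitions applied:
Step 1: δ(q0, 0) = (q0, 0, R)
Step 2: δ(q0, 0) = (q0, 0, R)
Step 3: δ(q0, 1) = (q0, 1, R)
Step 4: δ(q0, 0) = (q0, 0, R)
Step 5: δ(q0, □) = (q1, 0, L)
Step 6: δ(q1, 0) = (q1, 0, L)
Step 7: δ(q1, 1) = (q1, 1, L)

The first 8 configurations are:
[q0]0010 ⊢ 0[q0]010 ⊢ 00[q0]10 ⊢ 001[q0]0 ⊢ 0010[q0]□ ⊢ 001[q1]00 ⊢ 00[q1]100 ⊢ 0[q1]0100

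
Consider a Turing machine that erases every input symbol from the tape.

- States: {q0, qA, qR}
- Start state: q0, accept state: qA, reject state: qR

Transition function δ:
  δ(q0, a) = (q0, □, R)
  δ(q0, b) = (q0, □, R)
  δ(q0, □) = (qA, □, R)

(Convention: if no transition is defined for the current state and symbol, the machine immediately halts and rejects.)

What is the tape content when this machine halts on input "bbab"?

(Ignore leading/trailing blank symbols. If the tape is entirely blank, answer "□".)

Execution trace:
Initial: [q0]bbab
Step 1: δ(q0, b) = (q0, □, R) → □[q0]bab
Step 2: δ(q0, b) = (q0, □, R) → □□[q0]ab
Step 3: δ(q0, a) = (q0, □, R) → □□□[q0]b
Step 4: δ(q0, b) = (q0, □, R) → □□□□[q0]□
Step 5: δ(q0, □) = (qA, □, R) → □□□□□[qA]□

The machine reaches the accept state qA and halts.

Final tape (ignoring leading/trailing blanks): □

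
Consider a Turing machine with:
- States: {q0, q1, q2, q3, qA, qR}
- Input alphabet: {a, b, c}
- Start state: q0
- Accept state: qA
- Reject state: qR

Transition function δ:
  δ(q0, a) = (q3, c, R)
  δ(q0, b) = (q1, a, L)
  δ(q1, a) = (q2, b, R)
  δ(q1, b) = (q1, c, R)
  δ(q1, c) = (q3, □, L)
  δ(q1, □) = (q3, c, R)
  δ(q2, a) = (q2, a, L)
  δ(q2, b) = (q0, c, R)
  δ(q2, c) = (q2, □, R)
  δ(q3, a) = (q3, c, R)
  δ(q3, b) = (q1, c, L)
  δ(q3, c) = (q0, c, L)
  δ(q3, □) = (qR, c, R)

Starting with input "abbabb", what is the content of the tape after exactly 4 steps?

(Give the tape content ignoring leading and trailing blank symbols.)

Execution trace:
Initial: [q0]abbabb
Step 1: δ(q0, a) = (q3, c, R) → c[q3]bbabb
Step 2: δ(q3, b) = (q1, c, L) → [q1]ccbabb
Step 3: δ(q1, c) = (q3, □, L) → [q3]□□cbabb
Step 4: δ(q3, □) = (qR, c, R) → c[qR]□cbabb

The machine reaches the reject state qR and halts.

After 4 steps, the tape (ignoring leading/trailing blanks) is: c□cbabb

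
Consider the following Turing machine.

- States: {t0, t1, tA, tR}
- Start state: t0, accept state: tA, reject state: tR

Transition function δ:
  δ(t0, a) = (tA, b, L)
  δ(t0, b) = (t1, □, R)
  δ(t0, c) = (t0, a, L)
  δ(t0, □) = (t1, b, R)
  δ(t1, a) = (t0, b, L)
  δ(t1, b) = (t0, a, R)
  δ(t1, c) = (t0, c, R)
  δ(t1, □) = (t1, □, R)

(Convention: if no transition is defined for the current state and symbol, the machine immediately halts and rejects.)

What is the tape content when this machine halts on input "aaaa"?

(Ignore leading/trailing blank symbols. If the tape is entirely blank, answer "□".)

Execution trace:
Initial: [t0]aaaa
Step 1: δ(t0, a) = (tA, b, L) → [tA]□baaa

The machine reaches the accept state tA and halts.

Final tape (ignoring leading/trailing blanks): baaa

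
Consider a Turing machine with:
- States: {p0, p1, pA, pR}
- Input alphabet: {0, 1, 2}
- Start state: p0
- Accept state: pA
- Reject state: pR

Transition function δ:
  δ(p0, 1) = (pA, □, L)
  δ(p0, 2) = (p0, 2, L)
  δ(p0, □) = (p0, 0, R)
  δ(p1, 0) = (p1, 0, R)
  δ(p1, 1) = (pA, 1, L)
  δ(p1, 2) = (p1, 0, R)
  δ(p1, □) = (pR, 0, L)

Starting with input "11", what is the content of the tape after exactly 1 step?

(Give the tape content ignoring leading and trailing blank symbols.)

Execution trace:
Initial: [p0]11
Step 1: δ(p0, 1) = (pA, □, L) → [pA]□□1

The machine reaches the accept state pA and halts.

After 1 step, the tape (ignoring leading/trailing blanks) is: 1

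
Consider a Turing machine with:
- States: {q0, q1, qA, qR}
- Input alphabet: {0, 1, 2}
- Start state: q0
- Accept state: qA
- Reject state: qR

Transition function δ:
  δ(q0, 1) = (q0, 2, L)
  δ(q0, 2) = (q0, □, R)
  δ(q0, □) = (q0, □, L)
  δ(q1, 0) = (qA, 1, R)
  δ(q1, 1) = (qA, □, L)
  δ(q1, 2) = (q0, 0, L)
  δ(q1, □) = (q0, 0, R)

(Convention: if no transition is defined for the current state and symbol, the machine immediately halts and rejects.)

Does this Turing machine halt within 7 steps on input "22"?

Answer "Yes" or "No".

Execution trace:
Initial: [q0]22
Step 1: δ(q0, 2) = (q0, □, R) → □[q0]2
Step 2: δ(q0, 2) = (q0, □, R) → □□[q0]□
Step 3: δ(q0, □) = (q0, □, L) → □[q0]□□
Step 4: δ(q0, □) = (q0, □, L) → [q0]□□□
Step 5: δ(q0, □) = (q0, □, L) → [q0]□□□□
Step 6: δ(q0, □) = (q0, □, L) → [q0]□□□□□
Step 7: δ(q0, □) = (q0, □, L) → [q0]□□□□□□

The machine has not reached a halting state after 7 steps.
The machine did not halt within the 7-step bound.

Answer: No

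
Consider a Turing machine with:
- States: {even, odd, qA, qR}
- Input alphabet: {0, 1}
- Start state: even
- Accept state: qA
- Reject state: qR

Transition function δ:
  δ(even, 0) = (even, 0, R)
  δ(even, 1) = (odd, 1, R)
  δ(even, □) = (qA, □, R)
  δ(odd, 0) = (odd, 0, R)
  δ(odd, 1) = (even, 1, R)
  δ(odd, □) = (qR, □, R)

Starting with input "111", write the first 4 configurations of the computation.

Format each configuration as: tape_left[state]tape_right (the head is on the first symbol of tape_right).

Transitions applied:
Step 1: δ(even, 1) = (odd, 1, R)
Step 2: δ(odd, 1) = (even, 1, R)
Step 3: δ(even, 1) = (odd, 1, R)

The first 4 configurations are:
[even]111 ⊢ 1[odd]11 ⊢ 11[even]1 ⊢ 111[odd]□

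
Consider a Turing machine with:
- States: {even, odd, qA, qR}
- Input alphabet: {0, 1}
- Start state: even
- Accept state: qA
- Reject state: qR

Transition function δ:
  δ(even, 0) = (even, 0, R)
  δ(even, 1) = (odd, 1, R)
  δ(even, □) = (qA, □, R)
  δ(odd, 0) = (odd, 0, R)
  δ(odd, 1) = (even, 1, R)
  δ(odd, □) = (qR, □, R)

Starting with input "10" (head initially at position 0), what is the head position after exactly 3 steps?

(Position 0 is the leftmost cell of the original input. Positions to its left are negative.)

Execution trace (head position shown):
Step 0: [even]10  (head at position 0)
Step 1: move right → 1[odd]0  (head at position 1)
Step 2: move right → 10[odd]□  (head at position 2)
Step 3: move right → 10□[qR]□  (head at position 3)

After 3 steps, the head is at position 3.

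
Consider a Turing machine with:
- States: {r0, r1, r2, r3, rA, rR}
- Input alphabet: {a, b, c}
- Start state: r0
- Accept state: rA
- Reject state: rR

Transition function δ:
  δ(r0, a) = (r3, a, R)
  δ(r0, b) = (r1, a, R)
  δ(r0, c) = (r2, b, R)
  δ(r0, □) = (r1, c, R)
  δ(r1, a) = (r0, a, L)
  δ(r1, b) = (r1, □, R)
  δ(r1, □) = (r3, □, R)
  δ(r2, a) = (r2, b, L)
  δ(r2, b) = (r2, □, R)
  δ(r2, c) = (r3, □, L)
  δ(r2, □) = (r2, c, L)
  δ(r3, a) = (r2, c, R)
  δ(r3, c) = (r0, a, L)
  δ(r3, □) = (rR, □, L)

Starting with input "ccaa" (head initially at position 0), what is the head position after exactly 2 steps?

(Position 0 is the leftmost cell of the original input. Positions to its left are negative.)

Execution trace (head position shown):
Step 0: [r0]ccaa  (head at position 0)
Step 1: move right → b[r2]caa  (head at position 1)
Step 2: move left → [r3]b□aa  (head at position 0)

After 2 steps, the head is at position 0.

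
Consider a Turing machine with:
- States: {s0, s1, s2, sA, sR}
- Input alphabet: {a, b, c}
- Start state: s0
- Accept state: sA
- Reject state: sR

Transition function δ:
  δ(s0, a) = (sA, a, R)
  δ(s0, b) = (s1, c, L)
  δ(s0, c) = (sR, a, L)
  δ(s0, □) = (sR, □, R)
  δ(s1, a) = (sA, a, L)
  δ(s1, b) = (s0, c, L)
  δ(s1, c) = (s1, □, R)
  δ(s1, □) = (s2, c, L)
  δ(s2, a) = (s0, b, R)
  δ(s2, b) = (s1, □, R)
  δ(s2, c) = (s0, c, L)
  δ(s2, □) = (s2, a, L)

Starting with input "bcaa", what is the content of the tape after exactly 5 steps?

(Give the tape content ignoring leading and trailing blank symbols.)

Execution trace:
Initial: [s0]bcaa
Step 1: δ(s0, b) = (s1, c, L) → [s1]□ccaa
Step 2: δ(s1, □) = (s2, c, L) → [s2]□cccaa
Step 3: δ(s2, □) = (s2, a, L) → [s2]□acccaa
Step 4: δ(s2, □) = (s2, a, L) → [s2]□aacccaa
Step 5: δ(s2, □) = (s2, a, L) → [s2]□aaacccaa

After 5 steps, the tape (ignoring leading/trailing blanks) is: aaacccaa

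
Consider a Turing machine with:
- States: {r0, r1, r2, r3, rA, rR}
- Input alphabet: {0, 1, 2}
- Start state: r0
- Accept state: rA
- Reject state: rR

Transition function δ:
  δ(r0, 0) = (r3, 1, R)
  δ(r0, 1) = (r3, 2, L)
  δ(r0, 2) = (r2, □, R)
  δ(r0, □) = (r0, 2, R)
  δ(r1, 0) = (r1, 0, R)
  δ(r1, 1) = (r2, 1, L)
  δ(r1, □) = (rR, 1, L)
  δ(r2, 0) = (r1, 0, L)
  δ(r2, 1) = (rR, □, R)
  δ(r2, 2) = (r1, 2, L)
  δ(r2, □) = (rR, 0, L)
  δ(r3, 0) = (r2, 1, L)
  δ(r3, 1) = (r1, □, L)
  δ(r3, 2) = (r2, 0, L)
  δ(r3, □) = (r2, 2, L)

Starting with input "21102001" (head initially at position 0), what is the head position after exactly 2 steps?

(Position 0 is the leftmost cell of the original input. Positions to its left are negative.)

Execution trace (head position shown):
Step 0: [r0]21102001  (head at position 0)
Step 1: move right → □[r2]1102001  (head at position 1)
Step 2: move right → □□[rR]102001  (head at position 2)

After 2 steps, the head is at position 2.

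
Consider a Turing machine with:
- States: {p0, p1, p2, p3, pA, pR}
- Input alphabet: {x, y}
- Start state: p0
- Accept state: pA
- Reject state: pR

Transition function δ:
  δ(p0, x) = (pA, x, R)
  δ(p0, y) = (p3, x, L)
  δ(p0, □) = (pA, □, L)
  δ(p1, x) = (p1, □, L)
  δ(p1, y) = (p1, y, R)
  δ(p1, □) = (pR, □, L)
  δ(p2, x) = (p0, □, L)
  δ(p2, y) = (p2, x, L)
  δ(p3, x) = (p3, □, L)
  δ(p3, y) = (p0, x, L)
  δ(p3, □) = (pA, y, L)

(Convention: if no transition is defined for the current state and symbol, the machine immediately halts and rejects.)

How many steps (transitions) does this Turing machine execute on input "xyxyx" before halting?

Execution trace:
Initial: [p0]xyxyx
Step 1: δ(p0, x) = (pA, x, R) → x[pA]yxyx

The machine reaches the accept state pA and halts.

The machine executed 1 step before halting.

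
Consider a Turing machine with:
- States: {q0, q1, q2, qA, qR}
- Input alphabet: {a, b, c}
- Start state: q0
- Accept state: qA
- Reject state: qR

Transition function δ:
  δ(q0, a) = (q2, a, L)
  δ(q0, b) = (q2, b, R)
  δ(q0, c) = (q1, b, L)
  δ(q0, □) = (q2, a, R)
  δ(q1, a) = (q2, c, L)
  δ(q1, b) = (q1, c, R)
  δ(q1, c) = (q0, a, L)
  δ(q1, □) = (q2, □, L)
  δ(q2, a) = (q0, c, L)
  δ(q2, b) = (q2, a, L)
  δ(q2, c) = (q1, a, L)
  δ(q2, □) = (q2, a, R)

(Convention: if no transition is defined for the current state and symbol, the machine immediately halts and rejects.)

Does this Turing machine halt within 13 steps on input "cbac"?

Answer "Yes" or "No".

Execution trace:
Initial: [q0]cbac
Step 1: δ(q0, c) = (q1, b, L) → [q1]□bbac
Step 2: δ(q1, □) = (q2, □, L) → [q2]□□bbac
Step 3: δ(q2, □) = (q2, a, R) → a[q2]□bbac
Step 4: δ(q2, □) = (q2, a, R) → aa[q2]bbac
Step 5: δ(q2, b) = (q2, a, L) → a[q2]aabac
Step 6: δ(q2, a) = (q0, c, L) → [q0]acabac
Step 7: δ(q0, a) = (q2, a, L) → [q2]□acabac
Step 8: δ(q2, □) = (q2, a, R) → a[q2]acabac
Step 9: δ(q2, a) = (q0, c, L) → [q0]accabac
Step 10: δ(q0, a) = (q2, a, L) → [q2]□accabac
Step 11: δ(q2, □) = (q2, a, R) → a[q2]accabac
Step 12: δ(q2, a) = (q0, c, L) → [q0]acccabac
Step 13: δ(q0, a) = (q2, a, L) → [q2]□acccabac

The machine has not reached a halting state after 13 steps.
The machine did not halt within the 13-step bound.

Answer: No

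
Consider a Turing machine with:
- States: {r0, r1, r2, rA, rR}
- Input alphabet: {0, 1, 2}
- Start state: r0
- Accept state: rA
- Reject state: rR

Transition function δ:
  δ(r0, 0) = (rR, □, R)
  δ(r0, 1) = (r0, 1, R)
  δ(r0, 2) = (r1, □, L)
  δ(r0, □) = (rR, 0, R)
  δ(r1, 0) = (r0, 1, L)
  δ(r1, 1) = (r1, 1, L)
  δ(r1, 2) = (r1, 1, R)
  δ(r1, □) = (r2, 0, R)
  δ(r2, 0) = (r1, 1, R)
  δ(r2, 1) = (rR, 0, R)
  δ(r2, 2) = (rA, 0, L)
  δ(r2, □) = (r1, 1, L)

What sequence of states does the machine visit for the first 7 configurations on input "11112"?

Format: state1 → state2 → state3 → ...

Execution trace:
Initial: [r0]11112
Step 1: δ(r0, 1) = (r0, 1, R) → 1[r0]1112
Step 2: δ(r0, 1) = (r0, 1, R) → 11[r0]112
Step 3: δ(r0, 1) = (r0, 1, R) → 111[r0]12
Step 4: δ(r0, 1) = (r0, 1, R) → 1111[r0]2
Step 5: δ(r0, 2) = (r1, □, L) → 111[r1]1□
Step 6: δ(r1, 1) = (r1, 1, L) → 11[r1]11□

State sequence: r0 → r0 → r0 → r0 → r0 → r1 → r1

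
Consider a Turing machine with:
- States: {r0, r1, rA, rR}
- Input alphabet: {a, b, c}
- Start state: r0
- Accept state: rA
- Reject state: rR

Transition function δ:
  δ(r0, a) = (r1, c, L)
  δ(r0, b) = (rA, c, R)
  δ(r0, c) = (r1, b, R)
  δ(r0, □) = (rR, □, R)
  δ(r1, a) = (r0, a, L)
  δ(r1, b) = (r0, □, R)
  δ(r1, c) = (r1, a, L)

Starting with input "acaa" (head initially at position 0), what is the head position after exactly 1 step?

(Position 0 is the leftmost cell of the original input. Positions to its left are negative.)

Execution trace (head position shown):
Step 0: [r0]acaa  (head at position 0)
Step 1: move left → [r1]□ccaa  (head at position -1)

After 1 step, the head is at position -1.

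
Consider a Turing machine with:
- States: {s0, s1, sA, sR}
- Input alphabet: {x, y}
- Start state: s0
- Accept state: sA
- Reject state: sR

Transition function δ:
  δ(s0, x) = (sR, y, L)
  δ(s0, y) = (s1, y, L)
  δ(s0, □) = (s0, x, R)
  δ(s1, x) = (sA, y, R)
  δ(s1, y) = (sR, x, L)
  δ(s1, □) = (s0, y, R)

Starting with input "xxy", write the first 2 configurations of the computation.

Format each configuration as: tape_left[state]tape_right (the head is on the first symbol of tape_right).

Transitions applied:
Step 1: δ(s0, x) = (sR, y, L)

The first 2 configurations are:
[s0]xxy ⊢ [sR]□yxy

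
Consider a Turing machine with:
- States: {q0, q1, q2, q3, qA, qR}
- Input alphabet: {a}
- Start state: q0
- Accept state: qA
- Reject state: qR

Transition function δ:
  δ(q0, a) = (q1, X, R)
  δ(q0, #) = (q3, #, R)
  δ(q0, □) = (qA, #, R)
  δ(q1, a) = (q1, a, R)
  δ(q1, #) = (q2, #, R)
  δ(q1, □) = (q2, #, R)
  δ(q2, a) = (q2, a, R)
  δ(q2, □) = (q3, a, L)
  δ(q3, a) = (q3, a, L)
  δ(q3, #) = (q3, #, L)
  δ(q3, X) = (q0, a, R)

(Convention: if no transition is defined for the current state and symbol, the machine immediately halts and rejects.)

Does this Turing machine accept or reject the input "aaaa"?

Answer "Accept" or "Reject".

Execution trace:
Initial: [q0]aaaa
Step 1: δ(q0, a) = (q1, X, R) → X[q1]aaa
Step 2: δ(q1, a) = (q1, a, R) → Xa[q1]aa
Step 3: δ(q1, a) = (q1, a, R) → Xaa[q1]a
Step 4: δ(q1, a) = (q1, a, R) → Xaaa[q1]□
Step 5: δ(q1, □) = (q2, #, R) → Xaaa#[q2]□
Step 6: δ(q2, □) = (q3, a, L) → Xaaa[q3]#a
Step 7: δ(q3, #) = (q3, #, L) → Xaa[q3]a#a
Step 8: δ(q3, a) = (q3, a, L) → Xa[q3]aa#a
Step 9: δ(q3, a) = (q3, a, L) → X[q3]aaa#a
Step 10: δ(q3, a) = (q3, a, L) → [q3]Xaaa#a
Step 11: δ(q3, X) = (q0, a, R) → a[q0]aaa#a
Step 12: δ(q0, a) = (q1, X, R) → aX[q1]aa#a
Step 13: δ(q1, a) = (q1, a, R) → aXa[q1]a#a
Step 14: δ(q1, a) = (q1, a, R) → aXaa[q1]#a
Step 15: δ(q1, #) = (q2, #, R) → aXaa#[q2]a
Step 16: δ(q2, a) = (q2, a, R) → aXaa#a[q2]□
Step 17: δ(q2, □) = (q3, a, L) → aXaa#[q3]aa
Step 18: δ(q3, a) = (q3, a, L) → aXaa[q3]#aa
Step 19: δ(q3, #) = (q3, #, L) → aXa[q3]a#aa
Step 20: δ(q3, a) = (q3, a, L) → aX[q3]aa#aa
Step 21: δ(q3, a) = (q3, a, L) → a[q3]Xaa#aa
Step 22: δ(q3, X) = (q0, a, R) → aa[q0]aa#aa
Step 23: δ(q0, a) = (q1, X, R) → aaX[q1]a#aa
Step 24: δ(q1, a) = (q1, a, R) → aaXa[q1]#aa
Step 25: δ(q1, #) = (q2, #, R) → aaXa#[q2]aa
Step 26: δ(q2, a) = (q2, a, R) → aaXa#a[q2]a
Step 27: δ(q2, a) = (q2, a, R) → aaXa#aa[q2]□
Step 28: δ(q2, □) = (q3, a, L) → aaXa#a[q3]aa
Step 29: δ(q3, a) = (q3, a, L) → aaXa#[q3]aaa
Step 30: δ(q3, a) = (q3, a, L) → aaXa[q3]#aaa
Step 31: δ(q3, #) = (q3, #, L) → aaX[q3]a#aaa
Step 32: δ(q3, a) = (q3, a, L) → aa[q3]Xa#aaa
Step 33: δ(q3, X) = (q0, a, R) → aaa[q0]a#aaa
Step 34: δ(q0, a) = (q1, X, R) → aaaX[q1]#aaa
Step 35: δ(q1, #) = (q2, #, R) → aaaX#[q2]aaa
Step 36: δ(q2, a) = (q2, a, R) → aaaX#a[q2]aa
Step 37: δ(q2, a) = (q2, a, R) → aaaX#aa[q2]a
Step 38: δ(q2, a) = (q2, a, R) → aaaX#aaa[q2]□
Step 39: δ(q2, □) = (q3, a, L) → aaaX#aa[q3]aa
Step 40: δ(q3, a) = (q3, a, L) → aaaX#a[q3]aaa
Step 41: δ(q3, a) = (q3, a, L) → aaaX#[q3]aaaa
Step 42: δ(q3, a) = (q3, a, L) → aaaX[q3]#aaaa
Step 43: δ(q3, #) = (q3, #, L) → aaa[q3]X#aaaa
Step 44: δ(q3, X) = (q0, a, R) → aaaa[q0]#aaaa
Step 45: δ(q0, #) = (q3, #, R) → aaaa#[q3]aaaa
Step 46: δ(q3, a) = (q3, a, L) → aaaa[q3]#aaaa
Step 47: δ(q3, #) = (q3, #, L) → aaa[q3]a#aaaa
Step 48: δ(q3, a) = (q3, a, L) → aa[q3]aa#aaaa
Step 49: δ(q3, a) = (q3, a, L) → a[q3]aaa#aaaa
Step 50: δ(q3, a) = (q3, a, L) → [q3]aaaa#aaaa
Step 51: δ(q3, a) = (q3, a, L) → [q3]□aaaa#aaaa

No transition is defined for δ(q3, □). By convention the machine halts and rejects.

Answer: Reject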